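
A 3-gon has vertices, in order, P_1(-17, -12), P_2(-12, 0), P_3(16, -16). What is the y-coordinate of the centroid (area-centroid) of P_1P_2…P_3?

-28/3

Apply the shoelace (surveyor's) formula. First the cross-terms c_i = x_i·y_{i+1} − x_{i+1}·y_i:
  -144, 192, -464  ⇒  2A = -416, A = -208.
Then Σ (y_i + y_{i+1})·c_i = 11648, so ȳ = 11648 / (6·(-208)) = -28/3.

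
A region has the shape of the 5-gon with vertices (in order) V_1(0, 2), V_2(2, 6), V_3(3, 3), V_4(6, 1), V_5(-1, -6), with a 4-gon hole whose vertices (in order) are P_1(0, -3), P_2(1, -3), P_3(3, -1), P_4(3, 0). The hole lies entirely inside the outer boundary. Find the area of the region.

Outer boundary:
Cross-terms: -4, -12, -15, -35, -2  ⇒  Σ = -68
Area = |Σ|/2 = 34.
Hole:
Σ = (3) + (8) + (3) + (-9) = 5
Area = |Σ|/2 = 2.5.
Net area = 34 − 2.5 = 31.5.

31.5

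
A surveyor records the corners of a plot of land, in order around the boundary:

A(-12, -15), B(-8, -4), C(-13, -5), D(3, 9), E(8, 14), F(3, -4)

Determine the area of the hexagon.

Σ = (-72) + (-12) + (-102) + (-30) + (-74) + (-93) = -383
Area = |Σ|/2 = 191.5.

191.5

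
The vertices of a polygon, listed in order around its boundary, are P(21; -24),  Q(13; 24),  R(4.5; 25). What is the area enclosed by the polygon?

200

Σ = (816) + (217) + (-633) = 400
Area = |Σ|/2 = 200.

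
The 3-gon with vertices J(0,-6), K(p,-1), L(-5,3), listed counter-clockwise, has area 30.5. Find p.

Write out the shoelace sum; only the two edges meeting at K involve p:
2·Area = [(0·(-1) − p·(-6)) + (p·3 − (-5)·(-1))] + 30
       = 9·p + 25 = 61
⇒ p = 4.

4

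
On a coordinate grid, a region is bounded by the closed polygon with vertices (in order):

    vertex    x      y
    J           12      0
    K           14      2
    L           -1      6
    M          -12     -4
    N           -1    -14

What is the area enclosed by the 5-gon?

259

Apply the shoelace (surveyor's) formula: 2A = Σ (x_i·y_{i+1} − x_{i+1}·y_i), indices taken mod 5.
Cross-terms: 24, 86, 76, 164, 168  ⇒  Σ = 518
Area = |Σ|/2 = 259.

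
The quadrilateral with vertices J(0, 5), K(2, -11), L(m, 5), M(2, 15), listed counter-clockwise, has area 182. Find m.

14

The doubled signed area Σ (x_i y_{i+1} − x_{i+1} y_i) is linear in m.
With m=0 it equals 0; the coefficient of m is 26 (from the two edges through L).
So 26·m + 0 = 2·182 = 364 ⇒ m = 14.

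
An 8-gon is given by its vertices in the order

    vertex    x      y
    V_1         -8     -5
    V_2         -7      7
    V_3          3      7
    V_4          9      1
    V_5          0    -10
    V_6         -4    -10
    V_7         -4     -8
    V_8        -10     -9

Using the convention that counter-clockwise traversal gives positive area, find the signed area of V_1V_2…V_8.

Σ = (-91) + (-70) + (-60) + (-90) + (-40) + (-8) + (-44) + (-22) = -425
Signed area = Σ/2 = -212.5 (negative ⇒ clockwise traversal).

-212.5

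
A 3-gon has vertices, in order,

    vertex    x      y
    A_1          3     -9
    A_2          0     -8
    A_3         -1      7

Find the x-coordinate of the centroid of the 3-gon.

Apply the shoelace formula. First the cross-terms c_i = x_i·y_{i+1} − x_{i+1}·y_i:
  -24, -8, -12  ⇒  2A = -44, A = -22.
Then Σ (x_i + x_{i+1})·c_i = -88, so x̄ = -88 / (6·(-22)) = 2/3.

2/3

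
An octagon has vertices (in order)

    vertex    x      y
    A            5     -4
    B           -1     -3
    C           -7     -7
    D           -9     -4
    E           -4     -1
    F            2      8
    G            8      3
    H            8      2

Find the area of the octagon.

106.5

Apply Gauss's area formula: 2A = Σ (x_i·y_{i+1} − x_{i+1}·y_i), indices taken mod 8.
Σ = (-19) + (-14) + (-35) + (-7) + (-30) + (-58) + (-8) + (-42) = -213
Area = |Σ|/2 = 106.5.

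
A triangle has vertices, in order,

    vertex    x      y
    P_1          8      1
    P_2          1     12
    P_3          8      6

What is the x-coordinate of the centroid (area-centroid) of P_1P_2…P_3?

Apply Gauss's area formula. First the cross-terms c_i = x_i·y_{i+1} − x_{i+1}·y_i:
  95, -90, -40  ⇒  2A = -35, A = -17.5.
Then Σ (x_i + x_{i+1})·c_i = -595, so x̄ = -595 / (6·(-17.5)) = 17/3.

17/3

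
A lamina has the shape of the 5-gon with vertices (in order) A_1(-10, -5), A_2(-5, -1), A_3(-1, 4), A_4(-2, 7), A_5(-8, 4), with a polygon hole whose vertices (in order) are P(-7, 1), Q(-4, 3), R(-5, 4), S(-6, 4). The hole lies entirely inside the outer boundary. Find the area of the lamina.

42.5

Outer boundary:
Apply the shoelace formula: 2A = Σ (x_i·y_{i+1} − x_{i+1}·y_i), indices taken mod 5.
Cross-terms: -15, -21, 1, 48, 80  ⇒  Σ = 93
Area = |Σ|/2 = 46.5.
Hole:
Apply Gauss's area formula: 2A = Σ (x_i·y_{i+1} − x_{i+1}·y_i), indices taken mod 4.
Σ = (-17) + (-1) + (4) + (22) = 8
Area = |Σ|/2 = 4.
Net area = 46.5 − 4 = 42.5.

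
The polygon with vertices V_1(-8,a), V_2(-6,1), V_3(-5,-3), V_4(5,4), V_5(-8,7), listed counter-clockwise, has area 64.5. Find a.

The doubled signed area Σ (x_i y_{i+1} − x_{i+1} y_i) is linear in a.
With a=0 it equals 133; the coefficient of a is -2 (from the two edges through V_1).
So -2·a + 133 = 2·64.5 = 129 ⇒ a = 2.

2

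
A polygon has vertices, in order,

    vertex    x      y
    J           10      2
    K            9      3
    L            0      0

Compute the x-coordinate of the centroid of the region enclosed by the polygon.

Apply Gauss's area formula. First the cross-terms c_i = x_i·y_{i+1} − x_{i+1}·y_i:
  12, 0, 0  ⇒  2A = 12, A = 6.
Then Σ (x_i + x_{i+1})·c_i = 228, so x̄ = 228 / (6·6) = 19/3.

19/3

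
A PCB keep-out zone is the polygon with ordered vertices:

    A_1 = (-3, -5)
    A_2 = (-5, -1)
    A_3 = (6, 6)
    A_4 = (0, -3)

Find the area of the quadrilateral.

Apply the shoelace formula: 2A = Σ (x_i·y_{i+1} − x_{i+1}·y_i), indices taken mod 4.
A_1→A_2: (-3)(-1) − (-5)(-5) = -22
A_2→A_3: (-5)(6) − (6)(-1) = -24
A_3→A_4: (6)(-3) − (0)(6) = -18
A_4→A_1: (0)(-5) − (-3)(-3) = -9
Σ = -73
Area = |Σ|/2 = 36.5.

36.5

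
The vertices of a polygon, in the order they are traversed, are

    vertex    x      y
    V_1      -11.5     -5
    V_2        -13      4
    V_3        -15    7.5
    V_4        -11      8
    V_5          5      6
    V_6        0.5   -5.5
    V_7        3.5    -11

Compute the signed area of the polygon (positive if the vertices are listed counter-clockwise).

-226.375

Σ = (-111) + (-37.5) + (-37.5) + (-106) + (-30.5) + (13.75) + (-144) = -452.75
Signed area = Σ/2 = -226.375 (negative ⇒ clockwise traversal).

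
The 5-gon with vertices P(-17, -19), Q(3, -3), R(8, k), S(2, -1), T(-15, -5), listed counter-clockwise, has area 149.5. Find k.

0

The doubled signed area Σ (x_i y_{i+1} − x_{i+1} y_i) is linear in k.
With k=0 it equals 299; the coefficient of k is 1 (from the two edges through R).
So 1·k + 299 = 2·149.5 = 299 ⇒ k = 0.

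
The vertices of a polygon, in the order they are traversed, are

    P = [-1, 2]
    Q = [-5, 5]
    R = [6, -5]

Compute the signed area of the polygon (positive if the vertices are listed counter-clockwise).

P→Q: (-1)(5) − (-5)(2) = 5
Q→R: (-5)(-5) − (6)(5) = -5
R→P: (6)(2) − (-1)(-5) = 7
Σ = 7
Signed area = Σ/2 = 3.5 (positive ⇒ counter-clockwise traversal).

3.5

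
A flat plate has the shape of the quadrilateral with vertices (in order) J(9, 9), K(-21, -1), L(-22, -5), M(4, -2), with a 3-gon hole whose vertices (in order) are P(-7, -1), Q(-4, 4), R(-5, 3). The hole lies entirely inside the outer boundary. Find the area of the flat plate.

189.5

Outer boundary:
Apply the shoelace (surveyor's) formula: 2A = Σ (x_i·y_{i+1} − x_{i+1}·y_i), indices taken mod 4.
Σ = (180) + (83) + (64) + (54) = 381
Area = |Σ|/2 = 190.5.
Hole:
P→Q: (-7)(4) − (-4)(-1) = -32
Q→R: (-4)(3) − (-5)(4) = 8
R→P: (-5)(-1) − (-7)(3) = 26
Σ = 2
Area = |Σ|/2 = 1.
Net area = 190.5 − 1 = 189.5.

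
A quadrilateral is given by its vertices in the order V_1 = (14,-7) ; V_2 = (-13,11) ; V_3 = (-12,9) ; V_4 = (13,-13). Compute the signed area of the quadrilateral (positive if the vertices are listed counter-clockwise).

104

Apply Gauss's area formula: 2A = Σ (x_i·y_{i+1} − x_{i+1}·y_i), indices taken mod 4.
Cross-terms: 63, 15, 39, 91  ⇒  Σ = 208
Signed area = Σ/2 = 104 (positive ⇒ counter-clockwise traversal).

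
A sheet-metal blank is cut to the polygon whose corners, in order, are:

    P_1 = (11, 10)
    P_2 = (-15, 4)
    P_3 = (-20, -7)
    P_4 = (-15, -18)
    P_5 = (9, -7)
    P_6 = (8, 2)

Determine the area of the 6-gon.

Σ = (194) + (185) + (255) + (267) + (74) + (58) = 1033
Area = |Σ|/2 = 516.5.

516.5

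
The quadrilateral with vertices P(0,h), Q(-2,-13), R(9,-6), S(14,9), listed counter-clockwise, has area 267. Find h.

The doubled signed area Σ (x_i y_{i+1} − x_{i+1} y_i) is linear in h.
With h=0 it equals 294; the coefficient of h is 16 (from the two edges through P).
So 16·h + 294 = 2·267 = 534 ⇒ h = 15.

15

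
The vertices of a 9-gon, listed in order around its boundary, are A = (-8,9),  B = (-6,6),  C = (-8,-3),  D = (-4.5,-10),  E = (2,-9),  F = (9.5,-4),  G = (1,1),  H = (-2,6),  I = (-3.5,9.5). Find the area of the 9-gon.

172.25

Apply the surveyor's formula: 2A = Σ (x_i·y_{i+1} − x_{i+1}·y_i), indices taken mod 9.
Σ = (6) + (66) + (66.5) + (60.5) + (77.5) + (13.5) + (8) + (2) + (44.5) = 344.5
Area = |Σ|/2 = 172.25.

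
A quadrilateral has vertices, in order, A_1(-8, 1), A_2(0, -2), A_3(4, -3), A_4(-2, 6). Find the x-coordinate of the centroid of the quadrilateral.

Apply the shoelace formula. First the cross-terms c_i = x_i·y_{i+1} − x_{i+1}·y_i:
  16, 8, 18, 46  ⇒  2A = 88, A = 44.
Then Σ (x_i + x_{i+1})·c_i = -520, so x̄ = -520 / (6·44) = -65/33.

-65/33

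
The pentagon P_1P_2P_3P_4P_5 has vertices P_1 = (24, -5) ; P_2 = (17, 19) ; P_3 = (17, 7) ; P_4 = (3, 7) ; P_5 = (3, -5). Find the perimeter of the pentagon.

|P_1P_2| = √((-7)² + (24)²) = √625 = 25
|P_2P_3| = √((0)² + (-12)²) = √144 = 12
|P_3P_4| = √((-14)² + (0)²) = √196 = 14
|P_4P_5| = √((0)² + (-12)²) = √144 = 12
|P_5P_1| = √((21)² + (0)²) = √441 = 21
Perimeter = 25 + 12 + 14 + 12 + 21 = 84.

84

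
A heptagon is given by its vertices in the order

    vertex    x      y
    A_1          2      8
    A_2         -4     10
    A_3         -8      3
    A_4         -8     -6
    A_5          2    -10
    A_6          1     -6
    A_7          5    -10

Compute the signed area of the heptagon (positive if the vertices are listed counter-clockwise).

181

Σ = (52) + (68) + (72) + (92) + (-2) + (20) + (60) = 362
Signed area = Σ/2 = 181 (positive ⇒ counter-clockwise traversal).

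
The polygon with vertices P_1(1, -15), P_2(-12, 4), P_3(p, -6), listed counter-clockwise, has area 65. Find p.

The doubled signed area Σ (x_i y_{i+1} − x_{i+1} y_i) is linear in p.
With p=0 it equals -98; the coefficient of p is -19 (from the two edges through P_3).
So -19·p + -98 = 2·65 = 130 ⇒ p = -12.

-12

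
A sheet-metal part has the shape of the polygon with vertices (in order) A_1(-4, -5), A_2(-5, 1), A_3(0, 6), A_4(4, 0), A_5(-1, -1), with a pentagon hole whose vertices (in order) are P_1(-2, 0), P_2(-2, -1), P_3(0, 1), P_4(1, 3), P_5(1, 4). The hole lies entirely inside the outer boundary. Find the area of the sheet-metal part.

Outer boundary:
Apply the shoelace formula: 2A = Σ (x_i·y_{i+1} − x_{i+1}·y_i), indices taken mod 5.
Σ = (-29) + (-30) + (-24) + (-4) + (1) = -86
Area = |Σ|/2 = 43.
Hole:
P_1→P_2: (-2)(-1) − (-2)(0) = 2
P_2→P_3: (-2)(1) − (0)(-1) = -2
P_3→P_4: (0)(3) − (1)(1) = -1
P_4→P_5: (1)(4) − (1)(3) = 1
P_5→P_1: (1)(0) − (-2)(4) = 8
Σ = 8
Area = |Σ|/2 = 4.
Net area = 43 − 4 = 39.

39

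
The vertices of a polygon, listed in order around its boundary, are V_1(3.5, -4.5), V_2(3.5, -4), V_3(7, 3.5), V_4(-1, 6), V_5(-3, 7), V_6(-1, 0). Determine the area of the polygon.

Apply Gauss's area formula: 2A = Σ (x_i·y_{i+1} − x_{i+1}·y_i), indices taken mod 6.
V_1→V_2: (3.5)(-4) − (3.5)(-4.5) = 1.75
V_2→V_3: (3.5)(3.5) − (7)(-4) = 40.25
V_3→V_4: (7)(6) − (-1)(3.5) = 45.5
V_4→V_5: (-1)(7) − (-3)(6) = 11
V_5→V_6: (-3)(0) − (-1)(7) = 7
V_6→V_1: (-1)(-4.5) − (3.5)(0) = 4.5
Σ = 110
Area = |Σ|/2 = 55.

55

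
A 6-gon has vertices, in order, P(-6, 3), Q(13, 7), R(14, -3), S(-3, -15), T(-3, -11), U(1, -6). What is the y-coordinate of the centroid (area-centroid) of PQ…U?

Apply the shoelace formula. First the cross-terms c_i = x_i·y_{i+1} − x_{i+1}·y_i:
  -81, -137, -219, -12, 29, -33  ⇒  2A = -453, A = -226.5.
Then Σ (y_i + y_{i+1})·c_i = 2502, so ȳ = 2502 / (6·(-226.5)) = -278/151.

-278/151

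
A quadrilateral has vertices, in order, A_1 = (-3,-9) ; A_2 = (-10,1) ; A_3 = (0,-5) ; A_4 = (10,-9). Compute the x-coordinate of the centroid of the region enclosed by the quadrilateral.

Apply the shoelace (surveyor's) formula. First the cross-terms c_i = x_i·y_{i+1} − x_{i+1}·y_i:
  -93, 50, 50, -117  ⇒  2A = -110, A = -55.
Then Σ (x_i + x_{i+1})·c_i = 390, so x̄ = 390 / (6·(-55)) = -13/11.

-13/11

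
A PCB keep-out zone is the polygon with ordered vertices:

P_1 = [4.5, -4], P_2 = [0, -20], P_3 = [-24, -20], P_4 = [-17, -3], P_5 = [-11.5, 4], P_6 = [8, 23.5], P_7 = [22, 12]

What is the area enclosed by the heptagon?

Apply the shoelace (surveyor's) formula: 2A = Σ (x_i·y_{i+1} − x_{i+1}·y_i), indices taken mod 7.
Cross-terms: -90, -480, -268, -102.5, -302.25, -421, -142  ⇒  Σ = -1805.75
Area = |Σ|/2 = 902.875.

902.875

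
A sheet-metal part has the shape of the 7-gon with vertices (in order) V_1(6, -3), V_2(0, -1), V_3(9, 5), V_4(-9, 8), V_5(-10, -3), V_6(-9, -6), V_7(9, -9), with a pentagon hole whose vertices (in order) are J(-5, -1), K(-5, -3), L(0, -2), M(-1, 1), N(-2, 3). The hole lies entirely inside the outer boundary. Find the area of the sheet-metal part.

Outer boundary:
Apply the shoelace formula: 2A = Σ (x_i·y_{i+1} − x_{i+1}·y_i), indices taken mod 7.
Cross-terms: -6, 9, 117, 107, 33, 135, 27  ⇒  Σ = 422
Area = |Σ|/2 = 211.
Hole:
J→K: (-5)(-3) − (-5)(-1) = 10
K→L: (-5)(-2) − (0)(-3) = 10
L→M: (0)(1) − (-1)(-2) = -2
M→N: (-1)(3) − (-2)(1) = -1
N→J: (-2)(-1) − (-5)(3) = 17
Σ = 34
Area = |Σ|/2 = 17.
Net area = 211 − 17 = 194.

194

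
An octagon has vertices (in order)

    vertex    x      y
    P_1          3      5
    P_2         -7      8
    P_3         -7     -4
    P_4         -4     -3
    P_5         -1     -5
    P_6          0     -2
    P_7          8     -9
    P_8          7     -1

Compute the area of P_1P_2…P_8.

Σ = (59) + (84) + (5) + (17) + (2) + (16) + (55) + (38) = 276
Area = |Σ|/2 = 138.

138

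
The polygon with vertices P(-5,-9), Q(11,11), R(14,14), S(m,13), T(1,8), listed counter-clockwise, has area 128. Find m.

Write out the shoelace sum; only the two edges meeting at S involve m:
2·Area = [(14·13 − m·14) + (m·8 − 1·13)] + 75
       = -6·m + 244 = 256
⇒ m = -2.

-2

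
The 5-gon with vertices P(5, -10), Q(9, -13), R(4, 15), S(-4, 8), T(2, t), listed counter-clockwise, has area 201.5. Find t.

-15

Write out the shoelace sum; only the two edges meeting at T involve t:
2·Area = [((-4)·t − 2·8) + (2·(-10) − 5·t)] + 304
       = -9·t + 268 = 403
⇒ t = -15.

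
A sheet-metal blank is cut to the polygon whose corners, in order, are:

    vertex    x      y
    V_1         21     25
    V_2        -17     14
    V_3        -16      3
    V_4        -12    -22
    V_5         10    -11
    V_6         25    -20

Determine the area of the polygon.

Cross-terms: 719, 173, 388, 352, 75, 1045  ⇒  Σ = 2752
Area = |Σ|/2 = 1376.

1376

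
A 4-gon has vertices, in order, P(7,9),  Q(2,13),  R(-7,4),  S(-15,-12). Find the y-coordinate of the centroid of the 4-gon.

458/159

Apply the surveyor's formula. First the cross-terms c_i = x_i·y_{i+1} − x_{i+1}·y_i:
  73, 99, 144, -51  ⇒  2A = 265, A = 132.5.
Then Σ (y_i + y_{i+1})·c_i = 2290, so ȳ = 2290 / (6·132.5) = 458/159.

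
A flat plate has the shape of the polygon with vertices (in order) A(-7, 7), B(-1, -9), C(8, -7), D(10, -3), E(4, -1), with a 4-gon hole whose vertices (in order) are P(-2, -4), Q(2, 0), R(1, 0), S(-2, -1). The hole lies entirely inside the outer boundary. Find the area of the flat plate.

Outer boundary:
Σ = (70) + (79) + (46) + (2) + (21) = 218
Area = |Σ|/2 = 109.
Hole:
Cross-terms: 8, 0, -1, 6  ⇒  Σ = 13
Area = |Σ|/2 = 6.5.
Net area = 109 − 6.5 = 102.5.

102.5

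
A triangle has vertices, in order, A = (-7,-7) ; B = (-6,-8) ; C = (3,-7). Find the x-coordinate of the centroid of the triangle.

-10/3

Apply Gauss's area formula. First the cross-terms c_i = x_i·y_{i+1} − x_{i+1}·y_i:
  14, 66, -70  ⇒  2A = 10, A = 5.
Then Σ (x_i + x_{i+1})·c_i = -100, so x̄ = -100 / (6·5) = -10/3.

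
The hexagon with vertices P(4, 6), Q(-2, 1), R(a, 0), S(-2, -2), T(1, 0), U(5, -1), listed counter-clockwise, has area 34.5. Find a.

-6

Write out the shoelace sum; only the two edges meeting at R involve a:
2·Area = [((-2)·0 − a·1) + (a·(-2) − (-2)·0)] + 51
       = -3·a + 51 = 69
⇒ a = -6.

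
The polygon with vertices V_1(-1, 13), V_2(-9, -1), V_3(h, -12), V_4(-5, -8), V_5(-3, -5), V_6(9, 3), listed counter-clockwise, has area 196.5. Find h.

The doubled signed area Σ (x_i y_{i+1} − x_{i+1} y_i) is linear in h.
With h=0 it equals 323; the coefficient of h is -7 (from the two edges through V_3).
So -7·h + 323 = 2·196.5 = 393 ⇒ h = -10.

-10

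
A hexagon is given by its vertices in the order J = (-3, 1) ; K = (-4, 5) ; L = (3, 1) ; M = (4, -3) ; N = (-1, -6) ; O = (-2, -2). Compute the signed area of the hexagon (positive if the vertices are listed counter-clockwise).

Apply the shoelace formula: 2A = Σ (x_i·y_{i+1} − x_{i+1}·y_i), indices taken mod 6.
Σ = (-11) + (-19) + (-13) + (-27) + (-10) + (-8) = -88
Signed area = Σ/2 = -44 (negative ⇒ clockwise traversal).

-44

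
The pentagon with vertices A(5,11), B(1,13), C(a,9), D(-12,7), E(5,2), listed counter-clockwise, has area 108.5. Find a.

Write out the shoelace sum; only the two edges meeting at C involve a:
2·Area = [(1·9 − a·13) + (a·7 − (-12)·9)] + 40
       = -6·a + 157 = 217
⇒ a = -10.

-10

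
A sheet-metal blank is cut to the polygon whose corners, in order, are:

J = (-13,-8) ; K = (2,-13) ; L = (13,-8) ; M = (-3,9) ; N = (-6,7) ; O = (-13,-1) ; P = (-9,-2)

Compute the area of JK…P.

312

Apply the shoelace formula: 2A = Σ (x_i·y_{i+1} − x_{i+1}·y_i), indices taken mod 7.
J→K: (-13)(-13) − (2)(-8) = 185
K→L: (2)(-8) − (13)(-13) = 153
L→M: (13)(9) − (-3)(-8) = 93
M→N: (-3)(7) − (-6)(9) = 33
N→O: (-6)(-1) − (-13)(7) = 97
O→P: (-13)(-2) − (-9)(-1) = 17
P→J: (-9)(-8) − (-13)(-2) = 46
Σ = 624
Area = |Σ|/2 = 312.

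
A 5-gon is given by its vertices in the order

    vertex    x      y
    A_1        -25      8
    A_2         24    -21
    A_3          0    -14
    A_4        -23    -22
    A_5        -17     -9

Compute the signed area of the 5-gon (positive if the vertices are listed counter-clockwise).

Apply Gauss's area formula: 2A = Σ (x_i·y_{i+1} − x_{i+1}·y_i), indices taken mod 5.
Σ = (333) + (-336) + (-322) + (-167) + (-361) = -853
Signed area = Σ/2 = -426.5 (negative ⇒ clockwise traversal).

-426.5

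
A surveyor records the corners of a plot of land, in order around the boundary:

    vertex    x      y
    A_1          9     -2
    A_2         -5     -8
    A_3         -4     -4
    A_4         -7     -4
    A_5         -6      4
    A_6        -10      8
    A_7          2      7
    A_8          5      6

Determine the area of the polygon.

169.5

Σ = (-82) + (-12) + (-12) + (-52) + (-8) + (-86) + (-23) + (-64) = -339
Area = |Σ|/2 = 169.5.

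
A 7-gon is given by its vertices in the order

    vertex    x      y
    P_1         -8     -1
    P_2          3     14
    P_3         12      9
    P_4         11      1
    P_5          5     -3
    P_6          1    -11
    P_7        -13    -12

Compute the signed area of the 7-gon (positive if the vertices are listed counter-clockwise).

-332.5

Apply the shoelace (surveyor's) formula: 2A = Σ (x_i·y_{i+1} − x_{i+1}·y_i), indices taken mod 7.
Σ = (-109) + (-141) + (-87) + (-38) + (-52) + (-155) + (-83) = -665
Signed area = Σ/2 = -332.5 (negative ⇒ clockwise traversal).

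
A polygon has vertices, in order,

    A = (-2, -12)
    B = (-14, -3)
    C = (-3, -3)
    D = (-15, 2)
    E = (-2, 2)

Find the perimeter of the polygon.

|AB| = √((-12)² + (9)²) = √225 = 15
|BC| = √((11)² + (0)²) = √121 = 11
|CD| = √((-12)² + (5)²) = √169 = 13
|DE| = √((13)² + (0)²) = √169 = 13
|EA| = √((0)² + (-14)²) = √196 = 14
Perimeter = 15 + 11 + 13 + 13 + 14 = 66.

66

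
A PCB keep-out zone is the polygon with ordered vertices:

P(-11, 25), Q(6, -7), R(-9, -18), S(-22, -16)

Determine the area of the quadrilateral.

611

Σ = (-73) + (-171) + (-252) + (-726) = -1222
Area = |Σ|/2 = 611.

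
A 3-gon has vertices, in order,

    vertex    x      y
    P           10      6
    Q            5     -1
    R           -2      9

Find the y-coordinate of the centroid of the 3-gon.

Apply Gauss's area formula. First the cross-terms c_i = x_i·y_{i+1} − x_{i+1}·y_i:
  -40, 43, -102  ⇒  2A = -99, A = -49.5.
Then Σ (y_i + y_{i+1})·c_i = -1386, so ȳ = -1386 / (6·(-49.5)) = 14/3.

14/3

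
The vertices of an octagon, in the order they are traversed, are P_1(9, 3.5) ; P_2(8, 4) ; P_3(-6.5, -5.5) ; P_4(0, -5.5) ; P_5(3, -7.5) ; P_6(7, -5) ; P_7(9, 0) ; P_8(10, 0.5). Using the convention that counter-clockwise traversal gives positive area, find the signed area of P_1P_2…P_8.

Apply Gauss's area formula: 2A = Σ (x_i·y_{i+1} − x_{i+1}·y_i), indices taken mod 8.
Σ = (8) + (-18) + (35.75) + (16.5) + (37.5) + (45) + (4.5) + (30.5) = 159.75
Signed area = Σ/2 = 79.875 (positive ⇒ counter-clockwise traversal).

79.875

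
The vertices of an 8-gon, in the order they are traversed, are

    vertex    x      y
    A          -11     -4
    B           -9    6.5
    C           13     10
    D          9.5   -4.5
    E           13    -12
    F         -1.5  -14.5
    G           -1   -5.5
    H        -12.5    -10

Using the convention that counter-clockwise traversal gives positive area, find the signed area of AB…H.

-411.25

Cross-terms: -107.5, -174.5, -153.5, -55.5, -206.5, -6.25, -58.75, -60  ⇒  Σ = -822.5
Signed area = Σ/2 = -411.25 (negative ⇒ clockwise traversal).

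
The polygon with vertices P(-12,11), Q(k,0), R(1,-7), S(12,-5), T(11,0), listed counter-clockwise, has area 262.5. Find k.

Write out the shoelace sum; only the two edges meeting at Q involve k:
2·Area = [((-12)·0 − k·11) + (k·(-7) − 1·0)] + 255
       = -18·k + 255 = 525
⇒ k = -15.

-15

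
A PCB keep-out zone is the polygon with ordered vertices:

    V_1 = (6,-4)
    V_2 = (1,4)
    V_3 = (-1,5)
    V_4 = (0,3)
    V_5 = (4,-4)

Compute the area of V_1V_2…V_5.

15

Σ = (28) + (9) + (-3) + (-12) + (8) = 30
Area = |Σ|/2 = 15.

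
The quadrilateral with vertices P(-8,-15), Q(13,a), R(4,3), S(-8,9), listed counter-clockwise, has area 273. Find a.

The doubled signed area Σ (x_i y_{i+1} − x_{i+1} y_i) is linear in a.
With a=0 it equals 486; the coefficient of a is -12 (from the two edges through Q).
So -12·a + 486 = 2·273 = 546 ⇒ a = -5.

-5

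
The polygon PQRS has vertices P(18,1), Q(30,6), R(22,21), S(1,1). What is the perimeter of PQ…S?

76

|PQ| = √((12)² + (5)²) = √169 = 13
|QR| = √((-8)² + (15)²) = √289 = 17
|RS| = √((-21)² + (-20)²) = √841 = 29
|SP| = √((17)² + (0)²) = √289 = 17
Perimeter = 13 + 17 + 29 + 17 = 76.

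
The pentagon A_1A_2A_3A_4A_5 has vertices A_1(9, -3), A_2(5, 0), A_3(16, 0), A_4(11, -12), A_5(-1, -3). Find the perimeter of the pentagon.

54

|A_1A_2| = √((-4)² + (3)²) = √25 = 5
|A_2A_3| = √((11)² + (0)²) = √121 = 11
|A_3A_4| = √((-5)² + (-12)²) = √169 = 13
|A_4A_5| = √((-12)² + (9)²) = √225 = 15
|A_5A_1| = √((10)² + (0)²) = √100 = 10
Perimeter = 5 + 11 + 13 + 15 + 10 = 54.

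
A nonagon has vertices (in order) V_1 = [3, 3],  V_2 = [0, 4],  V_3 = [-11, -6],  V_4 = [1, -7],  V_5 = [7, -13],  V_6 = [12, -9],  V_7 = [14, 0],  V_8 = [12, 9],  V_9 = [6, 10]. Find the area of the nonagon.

V_1→V_2: (3)(4) − (0)(3) = 12
V_2→V_3: (0)(-6) − (-11)(4) = 44
V_3→V_4: (-11)(-7) − (1)(-6) = 83
V_4→V_5: (1)(-13) − (7)(-7) = 36
V_5→V_6: (7)(-9) − (12)(-13) = 93
V_6→V_7: (12)(0) − (14)(-9) = 126
V_7→V_8: (14)(9) − (12)(0) = 126
V_8→V_9: (12)(10) − (6)(9) = 66
V_9→V_1: (6)(3) − (3)(10) = -12
Σ = 574
Area = |Σ|/2 = 287.

287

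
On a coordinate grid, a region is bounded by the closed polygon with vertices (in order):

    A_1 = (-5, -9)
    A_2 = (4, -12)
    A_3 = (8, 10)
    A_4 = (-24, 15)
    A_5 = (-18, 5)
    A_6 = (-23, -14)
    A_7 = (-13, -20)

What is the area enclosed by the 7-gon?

Apply the shoelace formula: 2A = Σ (x_i·y_{i+1} − x_{i+1}·y_i), indices taken mod 7.
Cross-terms: 96, 136, 360, 150, 367, 278, 17  ⇒  Σ = 1404
Area = |Σ|/2 = 702.

702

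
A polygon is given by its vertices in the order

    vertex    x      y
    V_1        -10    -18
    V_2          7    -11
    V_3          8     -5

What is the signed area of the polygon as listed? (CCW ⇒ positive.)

V_1→V_2: (-10)(-11) − (7)(-18) = 236
V_2→V_3: (7)(-5) − (8)(-11) = 53
V_3→V_1: (8)(-18) − (-10)(-5) = -194
Σ = 95
Signed area = Σ/2 = 47.5 (positive ⇒ counter-clockwise traversal).

47.5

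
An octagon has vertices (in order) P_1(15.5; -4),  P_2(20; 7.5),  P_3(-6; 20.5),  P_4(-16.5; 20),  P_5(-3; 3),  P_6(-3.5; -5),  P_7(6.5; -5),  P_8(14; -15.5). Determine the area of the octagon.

554.5

Apply Gauss's area formula: 2A = Σ (x_i·y_{i+1} − x_{i+1}·y_i), indices taken mod 8.
Σ = (196.25) + (455) + (218.25) + (10.5) + (25.5) + (50) + (-30.75) + (184.25) = 1109
Area = |Σ|/2 = 554.5.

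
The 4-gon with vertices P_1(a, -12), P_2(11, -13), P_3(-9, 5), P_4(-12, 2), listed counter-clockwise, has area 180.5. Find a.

-7

The doubled signed area Σ (x_i y_{i+1} − x_{i+1} y_i) is linear in a.
With a=0 it equals 256; the coefficient of a is -15 (from the two edges through P_1).
So -15·a + 256 = 2·180.5 = 361 ⇒ a = -7.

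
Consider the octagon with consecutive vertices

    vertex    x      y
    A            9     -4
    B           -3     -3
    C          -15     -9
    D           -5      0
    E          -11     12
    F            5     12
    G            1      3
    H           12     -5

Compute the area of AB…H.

Apply the surveyor's formula: 2A = Σ (x_i·y_{i+1} − x_{i+1}·y_i), indices taken mod 8.
Cross-terms: -39, -18, -45, -60, -192, 3, -41, -3  ⇒  Σ = -395
Area = |Σ|/2 = 197.5.

197.5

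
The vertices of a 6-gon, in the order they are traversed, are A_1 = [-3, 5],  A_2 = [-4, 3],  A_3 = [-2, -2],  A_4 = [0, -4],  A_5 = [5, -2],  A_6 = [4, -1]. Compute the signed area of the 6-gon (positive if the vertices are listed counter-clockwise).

Apply Gauss's area formula: 2A = Σ (x_i·y_{i+1} − x_{i+1}·y_i), indices taken mod 6.
Σ = (11) + (14) + (8) + (20) + (3) + (17) = 73
Signed area = Σ/2 = 36.5 (positive ⇒ counter-clockwise traversal).

36.5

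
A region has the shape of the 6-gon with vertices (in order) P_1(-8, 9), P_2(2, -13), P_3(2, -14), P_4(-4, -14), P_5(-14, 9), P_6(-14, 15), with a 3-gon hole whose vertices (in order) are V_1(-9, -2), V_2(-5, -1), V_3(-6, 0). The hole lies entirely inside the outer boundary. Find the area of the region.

158.5

Outer boundary:
P_1→P_2: (-8)(-13) − (2)(9) = 86
P_2→P_3: (2)(-14) − (2)(-13) = -2
P_3→P_4: (2)(-14) − (-4)(-14) = -84
P_4→P_5: (-4)(9) − (-14)(-14) = -232
P_5→P_6: (-14)(15) − (-14)(9) = -84
P_6→P_1: (-14)(9) − (-8)(15) = -6
Σ = -322
Area = |Σ|/2 = 161.
Hole:
Σ = (-1) + (-6) + (12) = 5
Area = |Σ|/2 = 2.5.
Net area = 161 − 2.5 = 158.5.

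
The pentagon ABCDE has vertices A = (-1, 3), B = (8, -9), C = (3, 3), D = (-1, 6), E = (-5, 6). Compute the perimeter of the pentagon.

42

|AB| = √((9)² + (-12)²) = √225 = 15
|BC| = √((-5)² + (12)²) = √169 = 13
|CD| = √((-4)² + (3)²) = √25 = 5
|DE| = √((-4)² + (0)²) = √16 = 4
|EA| = √((4)² + (-3)²) = √25 = 5
Perimeter = 15 + 13 + 5 + 4 + 5 = 42.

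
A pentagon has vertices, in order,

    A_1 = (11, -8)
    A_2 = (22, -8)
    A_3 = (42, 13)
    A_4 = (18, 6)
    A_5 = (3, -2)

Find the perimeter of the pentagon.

92

|A_1A_2| = √((11)² + (0)²) = √121 = 11
|A_2A_3| = √((20)² + (21)²) = √841 = 29
|A_3A_4| = √((-24)² + (-7)²) = √625 = 25
|A_4A_5| = √((-15)² + (-8)²) = √289 = 17
|A_5A_1| = √((8)² + (-6)²) = √100 = 10
Perimeter = 11 + 29 + 25 + 17 + 10 = 92.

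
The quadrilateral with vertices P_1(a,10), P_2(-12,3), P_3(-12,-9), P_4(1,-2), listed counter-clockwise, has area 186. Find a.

13

The doubled signed area Σ (x_i y_{i+1} − x_{i+1} y_i) is linear in a.
With a=0 it equals 307; the coefficient of a is 5 (from the two edges through P_1).
So 5·a + 307 = 2·186 = 372 ⇒ a = 13.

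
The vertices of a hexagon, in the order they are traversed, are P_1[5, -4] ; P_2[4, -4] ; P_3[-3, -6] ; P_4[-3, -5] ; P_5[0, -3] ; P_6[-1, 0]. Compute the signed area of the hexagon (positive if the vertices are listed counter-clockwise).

-16.5

Apply the shoelace (surveyor's) formula: 2A = Σ (x_i·y_{i+1} − x_{i+1}·y_i), indices taken mod 6.
P_1→P_2: (5)(-4) − (4)(-4) = -4
P_2→P_3: (4)(-6) − (-3)(-4) = -36
P_3→P_4: (-3)(-5) − (-3)(-6) = -3
P_4→P_5: (-3)(-3) − (0)(-5) = 9
P_5→P_6: (0)(0) − (-1)(-3) = -3
P_6→P_1: (-1)(-4) − (5)(0) = 4
Σ = -33
Signed area = Σ/2 = -16.5 (negative ⇒ clockwise traversal).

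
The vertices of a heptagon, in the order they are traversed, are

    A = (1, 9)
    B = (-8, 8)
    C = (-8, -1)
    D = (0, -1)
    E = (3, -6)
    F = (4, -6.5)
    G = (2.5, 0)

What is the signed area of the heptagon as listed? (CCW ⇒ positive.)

Σ = (80) + (72) + (8) + (3) + (4.5) + (16.25) + (22.5) = 206.25
Signed area = Σ/2 = 103.125 (positive ⇒ counter-clockwise traversal).

103.125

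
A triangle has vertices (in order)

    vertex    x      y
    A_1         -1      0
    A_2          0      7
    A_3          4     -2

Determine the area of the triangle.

18.5

Apply the surveyor's formula: 2A = Σ (x_i·y_{i+1} − x_{i+1}·y_i), indices taken mod 3.
Σ = (-7) + (-28) + (-2) = -37
Area = |Σ|/2 = 18.5.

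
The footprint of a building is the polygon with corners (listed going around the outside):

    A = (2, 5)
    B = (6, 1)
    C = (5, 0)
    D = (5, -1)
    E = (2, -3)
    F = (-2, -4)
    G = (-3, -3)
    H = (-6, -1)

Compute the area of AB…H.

57

Apply the shoelace formula: 2A = Σ (x_i·y_{i+1} − x_{i+1}·y_i), indices taken mod 8.
Σ = (-28) + (-5) + (-5) + (-13) + (-14) + (-6) + (-15) + (-28) = -114
Area = |Σ|/2 = 57.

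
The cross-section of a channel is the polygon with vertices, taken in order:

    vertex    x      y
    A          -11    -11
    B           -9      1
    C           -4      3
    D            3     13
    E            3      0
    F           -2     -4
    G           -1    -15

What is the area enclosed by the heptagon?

186.5

A→B: (-11)(1) − (-9)(-11) = -110
B→C: (-9)(3) − (-4)(1) = -23
C→D: (-4)(13) − (3)(3) = -61
D→E: (3)(0) − (3)(13) = -39
E→F: (3)(-4) − (-2)(0) = -12
F→G: (-2)(-15) − (-1)(-4) = 26
G→A: (-1)(-11) − (-11)(-15) = -154
Σ = -373
Area = |Σ|/2 = 186.5.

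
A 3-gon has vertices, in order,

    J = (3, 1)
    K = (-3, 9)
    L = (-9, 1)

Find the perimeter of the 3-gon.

|JK| = √((-6)² + (8)²) = √100 = 10
|KL| = √((-6)² + (-8)²) = √100 = 10
|LJ| = √((12)² + (0)²) = √144 = 12
Perimeter = 10 + 10 + 12 = 32.

32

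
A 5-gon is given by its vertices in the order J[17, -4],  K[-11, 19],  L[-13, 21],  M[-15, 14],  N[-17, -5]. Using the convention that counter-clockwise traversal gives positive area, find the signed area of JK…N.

447

Apply Gauss's area formula: 2A = Σ (x_i·y_{i+1} − x_{i+1}·y_i), indices taken mod 5.
Σ = (279) + (16) + (133) + (313) + (153) = 894
Signed area = Σ/2 = 447 (positive ⇒ counter-clockwise traversal).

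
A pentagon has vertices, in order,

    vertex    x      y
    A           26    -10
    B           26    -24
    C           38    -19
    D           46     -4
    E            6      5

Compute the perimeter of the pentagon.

110

|AB| = √((0)² + (-14)²) = √196 = 14
|BC| = √((12)² + (5)²) = √169 = 13
|CD| = √((8)² + (15)²) = √289 = 17
|DE| = √((-40)² + (9)²) = √1681 = 41
|EA| = √((20)² + (-15)²) = √625 = 25
Perimeter = 14 + 13 + 17 + 41 + 25 = 110.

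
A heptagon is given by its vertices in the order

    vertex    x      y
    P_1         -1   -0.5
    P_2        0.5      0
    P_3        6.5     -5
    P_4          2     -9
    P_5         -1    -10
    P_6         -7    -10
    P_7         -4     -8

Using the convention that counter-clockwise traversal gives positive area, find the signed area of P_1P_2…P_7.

-64.875

Σ = (0.25) + (-2.5) + (-48.5) + (-29) + (-60) + (16) + (-6) = -129.75
Signed area = Σ/2 = -64.875 (negative ⇒ clockwise traversal).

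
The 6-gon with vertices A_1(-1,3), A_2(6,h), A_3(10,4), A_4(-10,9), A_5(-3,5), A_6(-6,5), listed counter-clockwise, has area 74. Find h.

-3

Write out the shoelace sum; only the two edges meeting at A_2 involve h:
2·Area = [((-1)·h − 6·3) + (6·4 − 10·h)] + 109
       = -11·h + 115 = 148
⇒ h = -3.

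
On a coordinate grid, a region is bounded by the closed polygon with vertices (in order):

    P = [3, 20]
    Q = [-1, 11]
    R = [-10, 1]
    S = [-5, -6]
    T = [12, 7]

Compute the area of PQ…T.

P→Q: (3)(11) − (-1)(20) = 53
Q→R: (-1)(1) − (-10)(11) = 109
R→S: (-10)(-6) − (-5)(1) = 65
S→T: (-5)(7) − (12)(-6) = 37
T→P: (12)(20) − (3)(7) = 219
Σ = 483
Area = |Σ|/2 = 241.5.

241.5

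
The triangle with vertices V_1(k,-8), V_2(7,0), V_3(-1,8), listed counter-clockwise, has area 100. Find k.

The doubled signed area Σ (x_i y_{i+1} − x_{i+1} y_i) is linear in k.
With k=0 it equals 120; the coefficient of k is -8 (from the two edges through V_1).
So -8·k + 120 = 2·100 = 200 ⇒ k = -10.

-10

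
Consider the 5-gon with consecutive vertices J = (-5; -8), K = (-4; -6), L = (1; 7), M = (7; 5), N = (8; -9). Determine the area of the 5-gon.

J→K: (-5)(-6) − (-4)(-8) = -2
K→L: (-4)(7) − (1)(-6) = -22
L→M: (1)(5) − (7)(7) = -44
M→N: (7)(-9) − (8)(5) = -103
N→J: (8)(-8) − (-5)(-9) = -109
Σ = -280
Area = |Σ|/2 = 140.

140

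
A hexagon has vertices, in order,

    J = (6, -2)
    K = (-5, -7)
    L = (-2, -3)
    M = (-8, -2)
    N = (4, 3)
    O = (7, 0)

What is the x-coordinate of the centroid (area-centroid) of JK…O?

104/183

Apply Gauss's area formula. First the cross-terms c_i = x_i·y_{i+1} − x_{i+1}·y_i:
  -52, 1, -20, -16, -21, -14  ⇒  2A = -122, A = -61.
Then Σ (x_i + x_{i+1})·c_i = -208, so x̄ = -208 / (6·(-61)) = 104/183.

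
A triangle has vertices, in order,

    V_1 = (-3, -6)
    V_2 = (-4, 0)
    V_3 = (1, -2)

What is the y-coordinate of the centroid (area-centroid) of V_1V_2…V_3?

-8/3

Apply Gauss's area formula. First the cross-terms c_i = x_i·y_{i+1} − x_{i+1}·y_i:
  -24, 8, -12  ⇒  2A = -28, A = -14.
Then Σ (y_i + y_{i+1})·c_i = 224, so ȳ = 224 / (6·(-14)) = -8/3.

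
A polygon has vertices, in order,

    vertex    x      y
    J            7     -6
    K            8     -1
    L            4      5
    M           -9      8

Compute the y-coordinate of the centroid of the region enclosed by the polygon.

Apply the shoelace formula. First the cross-terms c_i = x_i·y_{i+1} − x_{i+1}·y_i:
  41, 44, 77, -2  ⇒  2A = 160, A = 80.
Then Σ (y_i + y_{i+1})·c_i = 886, so ȳ = 886 / (6·80) = 443/240.

443/240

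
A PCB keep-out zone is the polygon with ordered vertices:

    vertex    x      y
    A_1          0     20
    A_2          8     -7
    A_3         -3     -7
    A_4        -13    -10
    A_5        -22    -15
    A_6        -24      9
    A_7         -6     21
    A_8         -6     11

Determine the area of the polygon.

Apply the shoelace formula: 2A = Σ (x_i·y_{i+1} − x_{i+1}·y_i), indices taken mod 8.
Σ = (-160) + (-77) + (-61) + (-25) + (-558) + (-450) + (60) + (-120) = -1391
Area = |Σ|/2 = 695.5.

695.5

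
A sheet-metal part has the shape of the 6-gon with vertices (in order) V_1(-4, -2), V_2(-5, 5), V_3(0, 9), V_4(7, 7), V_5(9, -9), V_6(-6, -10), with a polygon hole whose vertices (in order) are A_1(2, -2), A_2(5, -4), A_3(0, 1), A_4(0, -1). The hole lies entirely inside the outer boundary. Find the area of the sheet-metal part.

Outer boundary:
Apply the shoelace formula: 2A = Σ (x_i·y_{i+1} − x_{i+1}·y_i), indices taken mod 6.
Σ = (-30) + (-45) + (-63) + (-126) + (-144) + (-28) = -436
Area = |Σ|/2 = 218.
Hole:
Σ = (2) + (5) + (0) + (2) = 9
Area = |Σ|/2 = 4.5.
Net area = 218 − 4.5 = 213.5.

213.5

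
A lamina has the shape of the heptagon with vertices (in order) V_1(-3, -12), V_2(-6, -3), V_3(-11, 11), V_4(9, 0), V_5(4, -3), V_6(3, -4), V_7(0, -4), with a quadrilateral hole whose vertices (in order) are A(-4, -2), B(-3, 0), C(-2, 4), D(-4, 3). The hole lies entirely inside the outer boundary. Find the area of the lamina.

153.5

Outer boundary:
Σ = (-63) + (-99) + (-99) + (-27) + (-7) + (-12) + (-12) = -319
Area = |Σ|/2 = 159.5.
Hole:
Apply the surveyor's formula: 2A = Σ (x_i·y_{i+1} − x_{i+1}·y_i), indices taken mod 4.
Σ = (-6) + (-12) + (10) + (20) = 12
Area = |Σ|/2 = 6.
Net area = 159.5 − 6 = 153.5.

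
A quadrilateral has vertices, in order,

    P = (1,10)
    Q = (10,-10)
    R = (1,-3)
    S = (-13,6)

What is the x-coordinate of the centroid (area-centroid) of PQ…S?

Apply the shoelace formula. First the cross-terms c_i = x_i·y_{i+1} − x_{i+1}·y_i:
  -110, -20, -33, -136  ⇒  2A = -299, A = -149.5.
Then Σ (x_i + x_{i+1})·c_i = 598, so x̄ = 598 / (6·(-149.5)) = -2/3.

-2/3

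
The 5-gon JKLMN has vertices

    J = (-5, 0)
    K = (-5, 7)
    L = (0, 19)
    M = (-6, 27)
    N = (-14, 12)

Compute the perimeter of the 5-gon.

|JK| = √((0)² + (7)²) = √49 = 7
|KL| = √((5)² + (12)²) = √169 = 13
|LM| = √((-6)² + (8)²) = √100 = 10
|MN| = √((-8)² + (-15)²) = √289 = 17
|NJ| = √((9)² + (-12)²) = √225 = 15
Perimeter = 7 + 13 + 10 + 17 + 15 = 62.

62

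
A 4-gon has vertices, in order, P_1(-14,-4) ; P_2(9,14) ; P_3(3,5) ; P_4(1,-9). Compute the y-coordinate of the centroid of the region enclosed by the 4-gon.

-25/87

Apply the surveyor's formula. First the cross-terms c_i = x_i·y_{i+1} − x_{i+1}·y_i:
  -160, 3, -32, -130  ⇒  2A = -319, A = -159.5.
Then Σ (y_i + y_{i+1})·c_i = 275, so ȳ = 275 / (6·(-159.5)) = -25/87.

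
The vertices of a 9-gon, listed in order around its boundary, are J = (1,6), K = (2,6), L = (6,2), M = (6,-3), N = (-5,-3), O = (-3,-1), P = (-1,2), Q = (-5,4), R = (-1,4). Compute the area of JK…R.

66

Apply the surveyor's formula: 2A = Σ (x_i·y_{i+1} − x_{i+1}·y_i), indices taken mod 9.
Cross-terms: -6, -32, -30, -33, -4, -7, 6, -16, -10  ⇒  Σ = -132
Area = |Σ|/2 = 66.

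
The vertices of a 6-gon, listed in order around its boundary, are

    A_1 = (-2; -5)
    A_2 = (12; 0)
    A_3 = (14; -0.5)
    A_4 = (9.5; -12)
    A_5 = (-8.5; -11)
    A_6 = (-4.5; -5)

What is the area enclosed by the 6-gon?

Apply the shoelace (surveyor's) formula: 2A = Σ (x_i·y_{i+1} − x_{i+1}·y_i), indices taken mod 6.
Σ = (60) + (-6) + (-163.25) + (-206.5) + (-7) + (12.5) = -310.25
Area = |Σ|/2 = 155.125.

155.125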